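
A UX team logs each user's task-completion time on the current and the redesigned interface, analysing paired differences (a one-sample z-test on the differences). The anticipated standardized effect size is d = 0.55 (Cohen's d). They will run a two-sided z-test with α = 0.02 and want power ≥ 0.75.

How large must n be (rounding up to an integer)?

n = 30

Set Φ(δ − 2.326) = 0.75; then δ − 2.326 = Φ⁻¹(0.75) = 0.674, giving δ = 3.001.
(Ignoring the negligible lower-tail rejection probability gives the usual closed-form inversion.)
δ = d·√n ⇒ n = (δ/d)² = (3.001 / 0.55)² = 29.77.
Rounding up, n = 30.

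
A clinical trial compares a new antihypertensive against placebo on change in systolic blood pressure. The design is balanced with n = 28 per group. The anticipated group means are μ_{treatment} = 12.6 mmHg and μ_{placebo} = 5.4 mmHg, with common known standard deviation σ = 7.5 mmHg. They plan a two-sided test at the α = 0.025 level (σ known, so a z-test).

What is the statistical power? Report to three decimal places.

Standardized effect: d = |μ_{treatment} − μ_{placebo}| / σ = |12.6 − 5.4| / 7.5 = 0.9600
Noncentrality parameter: δ = d·√(n/2) = 0.9600 × √(28/2) = 3.5920
Two-sided α = 0.025 → critical value z_{0.0125} = 2.241.
Power = Φ(δ − 2.241) + Φ(−δ − 2.241) = Φ(1.351) + Φ(-5.833) = 0.9116 + 0.0000 = 0.9116.

Power ≈ 0.912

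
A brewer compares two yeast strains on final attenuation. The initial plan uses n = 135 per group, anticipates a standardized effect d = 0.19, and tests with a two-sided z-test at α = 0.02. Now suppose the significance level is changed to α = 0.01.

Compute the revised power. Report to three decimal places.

Power ≈ 0.155

δ = d·√(n/2) = 0.19 × √(135/2) = 1.5610 (unchanged). New critical value: z_{0.005} = 2.576.
Revised power = Φ(δ − 2.576) + Φ(−δ − 2.576) = Φ(-1.015) + Φ(-4.137) = 0.1551 + 0.0000 = 0.1551.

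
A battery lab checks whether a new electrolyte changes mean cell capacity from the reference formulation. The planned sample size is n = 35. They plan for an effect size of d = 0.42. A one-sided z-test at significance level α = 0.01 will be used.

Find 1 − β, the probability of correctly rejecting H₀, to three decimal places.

Power ≈ 0.563

Noncentrality parameter: δ = d·√n = 0.42 × √35 = 2.4848
One-sided α = 0.01 → critical value z_{0.01} = 2.326.
Power = P(Z > 2.326 − δ) = Φ(0.158) = 0.5629.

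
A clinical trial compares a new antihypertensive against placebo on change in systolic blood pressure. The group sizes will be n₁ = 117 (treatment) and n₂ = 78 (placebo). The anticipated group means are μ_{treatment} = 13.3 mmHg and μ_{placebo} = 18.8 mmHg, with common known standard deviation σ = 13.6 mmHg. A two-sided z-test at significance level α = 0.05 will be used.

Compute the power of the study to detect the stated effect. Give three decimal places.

Power ≈ 0.790

Standardized effect: d = |μ_{treatment} − μ_{placebo}| / σ = |13.3 − 18.8| / 13.6 = 0.4044
Noncentrality parameter: δ = d / √(1/n₁ + 1/n₂) = 0.4044 / √(1/117 + 1/78) = 2.7666
Two-sided α = 0.05 → critical value z_{0.025} = 1.960.
Power = Φ(δ − 1.960) + Φ(−δ − 1.960) = Φ(0.807) + Φ(-4.727) = 0.7901 + 0.0000 = 0.7901.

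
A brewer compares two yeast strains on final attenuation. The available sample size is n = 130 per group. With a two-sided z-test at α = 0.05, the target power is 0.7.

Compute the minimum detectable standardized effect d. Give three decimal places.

d ≈ 0.308

Required noncentrality: δ = z_{0.025} + z_{0.30} = 1.960 + 0.524 = 2.484.
(The second rejection-region term Φ(−δ − z_{α/2}) is negligible and dropped.)
δ = d·√(n/2) ⇒ d = δ/√(n/2) = 2.484/√(130/2) = 0.3081.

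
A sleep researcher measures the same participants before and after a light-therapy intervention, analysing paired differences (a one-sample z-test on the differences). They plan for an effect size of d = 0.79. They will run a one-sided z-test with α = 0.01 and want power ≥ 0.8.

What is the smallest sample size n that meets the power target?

n = 17

For power 0.8 need Φ(δ − z_{0.01}) = 0.8, so δ = z_{0.01} + z_{0.20} = 2.326 + 0.842 = 3.168.
δ = d·√n ⇒ n = (δ/d)² = (3.168 / 0.79)² = 16.08.
Round up to the next whole unit.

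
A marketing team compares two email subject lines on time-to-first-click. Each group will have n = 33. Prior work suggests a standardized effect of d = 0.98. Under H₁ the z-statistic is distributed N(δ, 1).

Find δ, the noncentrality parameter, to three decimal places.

The noncentrality parameter scales effect size by the design's sample-size factor: δ = d·√(n/2) = 0.98 × √(33/2) = 3.9808

δ ≈ 3.981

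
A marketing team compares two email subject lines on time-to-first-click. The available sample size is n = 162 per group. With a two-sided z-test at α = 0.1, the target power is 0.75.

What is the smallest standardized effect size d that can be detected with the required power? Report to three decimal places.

d ≈ 0.258

Required noncentrality: δ = z_{0.05} + z_{0.25} = 1.645 + 0.674 = 2.319.
(The second rejection-region term Φ(−δ − z_{α/2}) is negligible and dropped.)
δ = d·√(n/2) ⇒ d = δ/√(n/2) = 2.319/√(162/2) = 0.2577.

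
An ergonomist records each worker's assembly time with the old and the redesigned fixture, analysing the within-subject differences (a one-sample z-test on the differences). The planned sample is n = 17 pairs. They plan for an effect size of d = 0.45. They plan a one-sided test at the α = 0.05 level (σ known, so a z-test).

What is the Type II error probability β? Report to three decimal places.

β ≈ 0.417

Noncentrality parameter: δ = d·√n = 0.45 × √17 = 1.8554
Critical value for a one-sided test at α = 0.05: z_α = 1.645.
Power = Φ(δ − 1.645) = Φ(0.211) = 0.5834.
Type II error: β = 1 − power = 1 − 0.5834 = 0.4166.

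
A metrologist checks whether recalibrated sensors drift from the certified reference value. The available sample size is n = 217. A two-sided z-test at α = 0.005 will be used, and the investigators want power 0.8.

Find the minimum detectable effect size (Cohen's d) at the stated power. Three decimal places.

d ≈ 0.248

Need Φ(δ − 2.807) = 0.8, so δ = 2.807 + 0.842 = 3.649.
(The second rejection-region term Φ(−δ − z_{α/2}) is negligible and dropped.)
δ = d·√n ⇒ d = δ/√n = 3.649/√217 = 0.2477.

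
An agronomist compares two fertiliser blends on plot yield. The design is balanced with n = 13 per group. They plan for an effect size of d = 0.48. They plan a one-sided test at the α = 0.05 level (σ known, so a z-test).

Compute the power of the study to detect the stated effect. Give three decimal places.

Power ≈ 0.337

Noncentrality parameter: λ = d·√(n/2) = 0.48 × √(13/2) = 1.2238
Critical value for a one-sided test at α = 0.05: z_α = 1.645.
Power = P(Z > 1.645 − λ) = Φ(-0.421) = 0.3368.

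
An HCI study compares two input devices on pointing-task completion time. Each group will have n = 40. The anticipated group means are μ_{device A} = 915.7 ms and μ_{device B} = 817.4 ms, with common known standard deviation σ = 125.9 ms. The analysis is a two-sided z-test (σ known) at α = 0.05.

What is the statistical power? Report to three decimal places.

Standardized effect: d = |μ_{device A} − μ_{device B}| / σ = |915.7 − 817.4| / 125.9 = 0.7808
Noncentrality parameter: δ = d·√(n/2) = 0.7808 × √(40/2) = 3.4917
Critical value for a two-sided test at α = 0.05: z_{α/2} = 1.960.
Power = Φ(δ − 1.960) + Φ(−δ − 1.960) = Φ(1.532) + Φ(-5.452) = 0.9372 + 0.0000 = 0.9372.

Power ≈ 0.937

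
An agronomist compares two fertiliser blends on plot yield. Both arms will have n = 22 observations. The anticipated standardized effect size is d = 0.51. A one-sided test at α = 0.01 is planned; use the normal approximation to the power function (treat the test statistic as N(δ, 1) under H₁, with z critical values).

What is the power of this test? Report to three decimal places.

Power ≈ 0.263

Noncentrality parameter: δ = d·√(n/2) = 0.51 × √(22/2) = 1.6915
One-sided α = 0.01 → critical value z_{0.01} = 2.326.
Power = P(Z > 2.326 − δ) = Φ(-0.635) = 0.2628.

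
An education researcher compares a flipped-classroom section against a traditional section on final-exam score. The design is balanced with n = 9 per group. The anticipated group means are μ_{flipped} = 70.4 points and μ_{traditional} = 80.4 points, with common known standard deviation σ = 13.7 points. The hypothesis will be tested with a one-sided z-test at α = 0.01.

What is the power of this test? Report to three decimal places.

Power ≈ 0.218

Standardized effect: d = |μ_{flipped} − μ_{traditional}| / σ = |70.4 − 80.4| / 13.7 = 0.7299
Noncentrality parameter: λ = d·√(n/2) = 0.7299 × √(9/2) = 1.5484
Critical value for a one-sided test at α = 0.01: z_α = 2.326.
Power = Φ(λ − 2.326) = Φ(-0.778) = 0.2183.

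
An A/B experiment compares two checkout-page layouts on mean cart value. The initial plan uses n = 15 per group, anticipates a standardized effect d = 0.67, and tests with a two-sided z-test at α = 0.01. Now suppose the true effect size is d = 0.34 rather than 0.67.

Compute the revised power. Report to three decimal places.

Power ≈ 0.050

With d = 0.34: δ = d·√(n/2) = 0.34 × √(15/2) = 0.9311. Critical value z_{0.005} = 2.576.
Revised power = Φ(δ − 2.576) + Φ(−δ − 2.576) = Φ(-1.645) + Φ(-3.507) = 0.0500 + 0.0002 = 0.0502.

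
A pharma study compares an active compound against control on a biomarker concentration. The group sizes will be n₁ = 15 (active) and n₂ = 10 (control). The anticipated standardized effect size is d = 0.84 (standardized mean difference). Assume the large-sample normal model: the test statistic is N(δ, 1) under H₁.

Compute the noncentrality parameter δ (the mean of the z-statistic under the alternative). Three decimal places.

The noncentrality parameter scales effect size by the design's sample-size factor: δ = d / √(1/n₁ + 1/n₂) = 0.84 / √(1/15 + 1/10) = 2.0576

δ ≈ 2.058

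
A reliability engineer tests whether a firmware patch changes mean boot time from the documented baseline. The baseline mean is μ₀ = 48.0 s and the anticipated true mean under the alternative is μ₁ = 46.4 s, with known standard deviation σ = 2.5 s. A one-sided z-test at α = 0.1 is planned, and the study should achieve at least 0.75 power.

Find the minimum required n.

Standardized effect: d = |μ₁ − μ₀| / σ = |46.4 − 48.0| / 2.5 = 0.6400
Set Φ(δ − 1.282) = 0.75; then δ − 1.282 = Φ⁻¹(0.75) = 0.674, giving δ = 1.956.
δ = d·√n ⇒ n = (δ/d)² = (1.956 / 0.6400)² = 9.34.
Rounding up, n = 10.

n = 10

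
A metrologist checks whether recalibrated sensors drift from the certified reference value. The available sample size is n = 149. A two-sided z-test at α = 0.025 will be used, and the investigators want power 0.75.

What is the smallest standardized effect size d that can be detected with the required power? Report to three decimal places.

Need Φ(δ − 2.241) = 0.75, so δ = 2.241 + 0.674 = 2.916.
(The second rejection-region term Φ(−δ − z_{α/2}) is negligible and dropped.)
δ = d·√n ⇒ d = δ/√n = 2.916/√149 = 0.2389.

d ≈ 0.239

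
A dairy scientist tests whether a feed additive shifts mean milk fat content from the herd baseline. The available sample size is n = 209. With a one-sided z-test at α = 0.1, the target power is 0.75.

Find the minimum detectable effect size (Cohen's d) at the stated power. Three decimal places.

d ≈ 0.135

Need Φ(δ − 1.282) = 0.75, so δ = 1.282 + 0.674 = 1.956.
δ = d·√n ⇒ d = δ/√n = 1.956/√209 = 0.1353.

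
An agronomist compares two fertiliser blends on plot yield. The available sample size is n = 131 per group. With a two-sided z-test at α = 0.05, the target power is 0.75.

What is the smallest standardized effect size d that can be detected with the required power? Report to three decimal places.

d ≈ 0.326

Required noncentrality: δ = z_{0.025} + z_{0.25} = 1.960 + 0.674 = 2.634.
(Lower-tail contribution to power is negligible for δ > 0.)
δ = d·√(n/2) ⇒ d = δ/√(n/2) = 2.634/√(131/2) = 0.3255.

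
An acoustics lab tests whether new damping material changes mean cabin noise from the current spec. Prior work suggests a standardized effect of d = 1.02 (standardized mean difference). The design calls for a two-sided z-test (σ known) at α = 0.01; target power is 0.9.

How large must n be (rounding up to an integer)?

Set Φ(δ − 2.576) = 0.9; then δ − 2.576 = Φ⁻¹(0.9) = 1.282, giving δ = 3.857.
(The Φ(−δ − z_{α/2}) term is vanishingly small for δ > 0 and is dropped in the standard sample-size formula.)
δ = d·√n ⇒ n = (δ/d)² = (3.857 / 1.02)² = 14.30.
Round up to the next whole unit.

n = 15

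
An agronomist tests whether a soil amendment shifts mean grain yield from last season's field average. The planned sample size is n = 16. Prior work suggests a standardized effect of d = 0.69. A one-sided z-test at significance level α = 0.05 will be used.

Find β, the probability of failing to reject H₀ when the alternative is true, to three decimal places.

Noncentrality parameter: δ = d·√n = 0.69 × √16 = 2.7600
Critical value for a one-sided test at α = 0.05: z_α = 1.645.
Power = Φ(δ − 1.645) = Φ(1.115) = 0.8676.
Type II error: β = 1 − power = 1 − 0.8676 = 0.1324.

β ≈ 0.132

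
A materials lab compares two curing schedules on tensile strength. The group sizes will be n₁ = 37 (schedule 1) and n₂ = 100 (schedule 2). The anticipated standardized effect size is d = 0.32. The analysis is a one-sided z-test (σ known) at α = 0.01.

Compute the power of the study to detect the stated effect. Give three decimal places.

Power ≈ 0.254

Noncentrality parameter: δ = d / √(1/n₁ + 1/n₂) = 0.32 / √(1/37 + 1/100) = 1.6630
One-sided α = 0.01 → critical value z_{0.01} = 2.326.
Power = Φ(δ − 2.326) = Φ(-0.663) = 0.2536.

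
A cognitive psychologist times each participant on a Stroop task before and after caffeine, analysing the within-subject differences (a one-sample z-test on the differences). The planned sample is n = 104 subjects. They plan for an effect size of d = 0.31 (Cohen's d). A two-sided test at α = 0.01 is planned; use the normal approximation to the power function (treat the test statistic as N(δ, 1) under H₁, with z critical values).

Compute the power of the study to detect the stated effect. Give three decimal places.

Noncentrality parameter: δ = d·√n = 0.31 × √104 = 3.1614
Two-sided α = 0.01 → critical value z_{0.005} = 2.576.
Power = Φ(δ − 2.576) + Φ(−δ − 2.576) = Φ(0.586) + Φ(-5.737) = 0.7209 + 0.0000 = 0.7209.

Power ≈ 0.721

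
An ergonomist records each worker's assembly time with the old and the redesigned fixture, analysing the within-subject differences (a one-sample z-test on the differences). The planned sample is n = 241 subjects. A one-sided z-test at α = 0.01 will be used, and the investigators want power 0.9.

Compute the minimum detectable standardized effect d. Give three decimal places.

Required noncentrality: δ = z_{0.01} + z_{0.10} = 2.326 + 1.282 = 3.608.
δ = d·√n ⇒ d = δ/√n = 3.608/√241 = 0.2324.

d ≈ 0.232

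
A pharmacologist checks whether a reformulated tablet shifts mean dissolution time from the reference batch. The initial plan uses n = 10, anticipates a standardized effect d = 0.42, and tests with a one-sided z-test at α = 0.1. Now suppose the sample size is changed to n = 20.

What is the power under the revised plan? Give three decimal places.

With n = 20: δ = d·√n = 0.42 × √20 = 1.8783. Critical value z_{0.1} = 1.282.
Revised power = Φ(δ − 1.282) = Φ(0.597) = 0.7247.

Power ≈ 0.725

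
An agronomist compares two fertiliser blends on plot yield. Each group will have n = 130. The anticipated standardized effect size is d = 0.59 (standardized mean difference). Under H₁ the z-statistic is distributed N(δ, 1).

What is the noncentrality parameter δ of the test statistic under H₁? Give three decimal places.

δ ≈ 4.757

δ = d·√(n/2) = 0.59 × √(130/2) = 4.7567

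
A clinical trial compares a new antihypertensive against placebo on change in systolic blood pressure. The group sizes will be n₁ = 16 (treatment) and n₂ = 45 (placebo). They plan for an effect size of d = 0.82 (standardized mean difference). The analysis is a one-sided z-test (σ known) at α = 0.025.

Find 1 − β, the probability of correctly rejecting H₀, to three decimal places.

Noncentrality parameter: δ = d / √(1/n₁ + 1/n₂) = 0.82 / √(1/16 + 1/45) = 2.8172
One-sided α = 0.025 → critical value z_{0.025} = 1.960.
Power = P(Z > 1.960 − δ) = Φ(0.857) = 0.8043.

Power ≈ 0.804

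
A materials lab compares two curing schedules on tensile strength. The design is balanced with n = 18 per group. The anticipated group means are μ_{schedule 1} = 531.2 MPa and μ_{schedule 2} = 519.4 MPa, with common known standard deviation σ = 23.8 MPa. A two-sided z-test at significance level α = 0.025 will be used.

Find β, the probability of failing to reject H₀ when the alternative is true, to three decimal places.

β ≈ 0.774

Standardized effect: d = |μ_{schedule 1} − μ_{schedule 2}| / σ = |531.2 − 519.4| / 23.8 = 0.4958
Noncentrality parameter: δ = d·√(n/2) = 0.4958 × √(18/2) = 1.4874
Critical value for a two-sided test at α = 0.025: z_{α/2} = 2.241.
Power = Φ(δ − 2.241) + Φ(−δ − 2.241) = Φ(-0.754) + Φ(-3.729) = 0.2254 + 0.0001 = 0.2255.
Type II error: β = 1 − power = 1 − 0.2255 = 0.7745.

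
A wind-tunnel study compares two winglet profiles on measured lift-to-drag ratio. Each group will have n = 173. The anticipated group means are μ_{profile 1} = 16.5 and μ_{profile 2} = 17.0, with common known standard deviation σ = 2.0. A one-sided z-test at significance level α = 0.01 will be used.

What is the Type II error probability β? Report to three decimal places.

β ≈ 0.500

Standardized effect: d = |μ_{profile 1} − μ_{profile 2}| / σ = |16.5 − 17.0| / 2.0 = 0.2500
Noncentrality parameter: δ = d·√(n/2) = 0.2500 × √(173/2) = 2.3251
One-sided α = 0.01 → critical value z_{0.01} = 2.326.
Power = Φ(δ − 2.326) = Φ(-0.001) = 0.4995.
Type II error: β = 1 − power = 1 − 0.4995 = 0.5005.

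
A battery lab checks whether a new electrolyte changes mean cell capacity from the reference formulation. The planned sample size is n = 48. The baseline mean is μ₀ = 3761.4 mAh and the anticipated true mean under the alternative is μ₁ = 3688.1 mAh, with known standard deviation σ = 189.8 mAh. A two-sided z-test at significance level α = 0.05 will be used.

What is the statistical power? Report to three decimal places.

Standardized effect: d = |μ₁ − μ₀| / σ = |3688.1 − 3761.4| / 189.8 = 0.3862
Noncentrality parameter: λ = d·√n = 0.3862 × √48 = 2.6756
Critical value for a two-sided test at α = 0.05: z_{α/2} = 1.960.
Power = Φ(λ − 1.960) + Φ(−λ − 1.960) = Φ(0.716) + Φ(-4.636) = 0.7629 + 0.0000 = 0.7629.

Power ≈ 0.763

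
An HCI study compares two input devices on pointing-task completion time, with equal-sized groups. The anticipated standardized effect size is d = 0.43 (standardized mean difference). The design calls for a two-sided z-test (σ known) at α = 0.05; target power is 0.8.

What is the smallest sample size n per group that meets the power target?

Set Φ(δ − 1.960) = 0.8; then δ − 1.960 = Φ⁻¹(0.8) = 0.842, giving δ = 2.802.
(Ignoring the negligible lower-tail rejection probability gives the usual closed-form inversion.)
δ = d·√(n/2) ⇒ n = 2(δ/d)² = 2 × (2.802 / 0.43)² = 84.90.
Round up to the next whole unit.

n = 85 per group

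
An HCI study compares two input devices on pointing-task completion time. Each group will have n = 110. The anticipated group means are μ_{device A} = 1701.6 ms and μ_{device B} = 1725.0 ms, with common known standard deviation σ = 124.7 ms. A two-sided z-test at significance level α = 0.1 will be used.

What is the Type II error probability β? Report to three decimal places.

Standardized effect: d = |μ_{device A} − μ_{device B}| / σ = |1701.6 − 1725.0| / 124.7 = 0.1877
Noncentrality parameter: δ = d·√(n/2) = 0.1877 × √(110/2) = 1.3917
Critical value for a two-sided test at α = 0.1: z_{α/2} = 1.645.
Power = Φ(δ − 1.645) + Φ(−δ − 1.645) = Φ(-0.253) + Φ(-3.037) = 0.4001 + 0.0012 = 0.4013.
Type II error: β = 1 − power = 1 − 0.4013 = 0.5987.

β ≈ 0.599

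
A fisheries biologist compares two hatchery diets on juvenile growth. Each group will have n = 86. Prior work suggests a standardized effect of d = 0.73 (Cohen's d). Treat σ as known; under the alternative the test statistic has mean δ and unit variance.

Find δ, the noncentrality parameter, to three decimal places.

δ = d·√(n/2) = 0.73 × √(86/2) = 4.7869

δ ≈ 4.787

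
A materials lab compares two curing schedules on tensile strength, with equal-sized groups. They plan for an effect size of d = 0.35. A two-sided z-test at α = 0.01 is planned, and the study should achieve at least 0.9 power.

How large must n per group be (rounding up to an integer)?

n = 243 per group

Set Φ(δ − 2.576) = 0.9; then δ − 2.576 = Φ⁻¹(0.9) = 1.282, giving δ = 3.857.
(The Φ(−δ − z_{α/2}) term is vanishingly small for δ > 0 and is dropped in the standard sample-size formula.)
δ = d·√(n/2) ⇒ n = 2(δ/d)² = 2 × (3.857 / 0.35)² = 242.93.
Round up to the next whole unit.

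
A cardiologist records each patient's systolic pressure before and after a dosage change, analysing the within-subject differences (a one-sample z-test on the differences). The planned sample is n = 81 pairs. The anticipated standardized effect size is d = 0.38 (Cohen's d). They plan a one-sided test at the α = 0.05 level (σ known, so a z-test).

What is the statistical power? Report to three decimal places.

Power ≈ 0.962

Noncentrality parameter: δ = d·√n = 0.38 × √81 = 3.4200
Critical value for a one-sided test at α = 0.05: z_α = 1.645.
Power = P(Z > 1.645 − δ) = Φ(1.775) = 0.9621.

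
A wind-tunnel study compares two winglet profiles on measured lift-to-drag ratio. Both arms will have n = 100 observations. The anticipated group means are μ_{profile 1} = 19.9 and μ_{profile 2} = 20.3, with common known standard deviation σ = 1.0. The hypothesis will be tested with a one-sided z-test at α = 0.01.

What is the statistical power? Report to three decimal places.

Power ≈ 0.692

Standardized effect: d = |μ_{profile 1} − μ_{profile 2}| / σ = |19.9 − 20.3| / 1.0 = 0.4000
Noncentrality parameter: δ = d·√(n/2) = 0.4000 × √(100/2) = 2.8284
One-sided α = 0.01 → critical value z_{0.01} = 2.326.
Power = Φ(δ − 2.326) = Φ(0.502) = 0.6922.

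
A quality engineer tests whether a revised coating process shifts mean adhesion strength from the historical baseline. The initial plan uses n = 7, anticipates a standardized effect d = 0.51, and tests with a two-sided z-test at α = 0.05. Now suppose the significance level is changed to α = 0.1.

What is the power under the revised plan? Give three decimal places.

Power ≈ 0.385

δ = d·√n = 0.51 × √7 = 1.3493 (unchanged). New critical value: z_{0.05} = 1.645.
Revised power = Φ(δ − 1.645) + Φ(−δ − 1.645) = Φ(-0.296) + Φ(-2.994) = 0.3838 + 0.0014 = 0.3852.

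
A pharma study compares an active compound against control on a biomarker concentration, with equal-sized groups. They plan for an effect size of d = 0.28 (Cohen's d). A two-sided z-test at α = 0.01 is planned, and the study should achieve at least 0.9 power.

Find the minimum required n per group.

For power 0.9 need Φ(δ − z_{0.005}) = 0.9, so δ = z_{0.005} + z_{0.10} = 2.576 + 1.282 = 3.857.
(Ignoring the negligible lower-tail rejection probability gives the usual closed-form inversion.)
δ = d·√(n/2) ⇒ n = 2(δ/d)² = 2 × (3.857 / 0.28)² = 379.58.
Rounding up, n = 380 per group.

n = 380 per group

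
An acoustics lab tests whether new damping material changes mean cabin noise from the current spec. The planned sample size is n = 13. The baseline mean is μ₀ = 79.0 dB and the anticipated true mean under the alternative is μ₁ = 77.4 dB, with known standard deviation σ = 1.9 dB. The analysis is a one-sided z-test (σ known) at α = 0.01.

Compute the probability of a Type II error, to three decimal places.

Standardized effect: d = |μ₁ − μ₀| / σ = |77.4 − 79.0| / 1.9 = 0.8421
Noncentrality parameter: δ = d·√n = 0.8421 × √13 = 3.0363
One-sided α = 0.01 → critical value z_{0.01} = 2.326.
Power = Φ(δ − 2.326) = Φ(0.710) = 0.7611.
Type II error: β = 1 − power = 1 − 0.7611 = 0.2389.

β ≈ 0.239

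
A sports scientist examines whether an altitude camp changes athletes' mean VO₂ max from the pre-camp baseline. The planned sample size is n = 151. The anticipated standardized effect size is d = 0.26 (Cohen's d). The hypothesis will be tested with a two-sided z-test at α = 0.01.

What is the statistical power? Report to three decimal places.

Power ≈ 0.732

Noncentrality parameter: δ = d·√n = 0.26 × √151 = 3.1949
Two-sided α = 0.01 → critical value z_{0.005} = 2.576.
Power = Φ(δ − 2.576) + Φ(−δ − 2.576) = Φ(0.619) + Φ(-5.771) = 0.7321 + 0.0000 = 0.7321.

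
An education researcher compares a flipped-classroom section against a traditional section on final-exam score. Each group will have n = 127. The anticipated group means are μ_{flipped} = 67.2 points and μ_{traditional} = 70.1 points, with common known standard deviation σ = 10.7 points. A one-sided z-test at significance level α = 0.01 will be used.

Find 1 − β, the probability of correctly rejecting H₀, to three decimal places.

Power ≈ 0.434

Standardized effect: d = |μ_{flipped} − μ_{traditional}| / σ = |67.2 − 70.1| / 10.7 = 0.2710
Noncentrality parameter: δ = d·√(n/2) = 0.2710 × √(127/2) = 2.1597
One-sided α = 0.01 → critical value z_{0.01} = 2.326.
Power = P(Z > 2.326 − δ) = Φ(-0.167) = 0.4338.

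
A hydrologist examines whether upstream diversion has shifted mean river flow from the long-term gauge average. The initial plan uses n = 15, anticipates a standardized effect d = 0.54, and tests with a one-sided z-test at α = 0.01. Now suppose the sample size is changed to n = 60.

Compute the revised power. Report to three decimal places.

With n = 60: δ = d·√n = 0.54 × √60 = 4.1828. Critical value z_{0.01} = 2.326.
Revised power = P(Z > 2.326 − δ) = Φ(1.856) = 0.9683.

Power ≈ 0.968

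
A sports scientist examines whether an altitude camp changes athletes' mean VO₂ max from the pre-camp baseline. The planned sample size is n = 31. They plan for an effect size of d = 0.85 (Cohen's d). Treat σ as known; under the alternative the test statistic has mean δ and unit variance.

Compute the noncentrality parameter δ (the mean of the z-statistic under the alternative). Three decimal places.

δ = d·√n = 0.85 × √31 = 4.7326

δ ≈ 4.733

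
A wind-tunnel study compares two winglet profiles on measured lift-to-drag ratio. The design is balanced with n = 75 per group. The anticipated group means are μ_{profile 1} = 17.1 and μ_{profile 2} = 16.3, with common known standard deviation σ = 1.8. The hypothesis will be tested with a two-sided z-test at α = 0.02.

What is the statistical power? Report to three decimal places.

Standardized effect: d = |μ_{profile 1} − μ_{profile 2}| / σ = |17.1 − 16.3| / 1.8 = 0.4444
Noncentrality parameter: λ = d·√(n/2) = 0.4444 × √(75/2) = 2.7217
Critical value for a two-sided test at α = 0.02: z_{α/2} = 2.326.
Power = Φ(λ − 2.326) + Φ(−λ − 2.326) = Φ(0.395) + Φ(-5.048) = 0.6537 + 0.0000 = 0.6537.

Power ≈ 0.654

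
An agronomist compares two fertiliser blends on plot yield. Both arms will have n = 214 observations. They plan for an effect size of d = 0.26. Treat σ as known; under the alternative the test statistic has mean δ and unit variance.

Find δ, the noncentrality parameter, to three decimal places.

The noncentrality parameter scales effect size by the design's sample-size factor: δ = d·√(n/2) = 0.26 × √(214/2) = 2.6895

δ ≈ 2.689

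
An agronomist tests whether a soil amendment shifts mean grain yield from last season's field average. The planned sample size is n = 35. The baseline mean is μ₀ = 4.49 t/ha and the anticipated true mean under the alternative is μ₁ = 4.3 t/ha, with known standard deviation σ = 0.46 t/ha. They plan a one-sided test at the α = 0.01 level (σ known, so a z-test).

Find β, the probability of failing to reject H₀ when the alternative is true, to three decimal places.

β ≈ 0.453

Standardized effect: d = |μ₁ − μ₀| / σ = |4.3 − 4.49| / 0.46 = 0.4130
Noncentrality parameter: λ = d·√n = 0.4130 × √35 = 2.4436
One-sided α = 0.01 → critical value z_{0.01} = 2.326.
Power = P(Z > 2.326 − λ) = Φ(0.117) = 0.5467.
Type II error: β = 1 − power = 1 − 0.5467 = 0.4533.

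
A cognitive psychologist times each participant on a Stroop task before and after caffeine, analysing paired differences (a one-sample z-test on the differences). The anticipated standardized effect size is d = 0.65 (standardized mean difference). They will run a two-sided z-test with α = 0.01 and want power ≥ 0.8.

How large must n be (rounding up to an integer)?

Set Φ(δ − 2.576) = 0.8; then δ − 2.576 = Φ⁻¹(0.8) = 0.842, giving δ = 3.417.
(For δ > 0 the lower-tail rejection region contributes negligibly to power, so the one-term inversion is standard.)
δ = d·√n ⇒ n = (δ/d)² = (3.417 / 0.65)² = 27.64.
Round up to the next whole unit.

n = 28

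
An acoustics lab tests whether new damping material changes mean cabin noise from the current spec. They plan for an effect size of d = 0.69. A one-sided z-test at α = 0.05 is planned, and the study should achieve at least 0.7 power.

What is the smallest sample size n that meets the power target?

Set Φ(δ − 1.645) = 0.7; then δ − 1.645 = Φ⁻¹(0.7) = 0.524, giving δ = 2.169.
δ = d·√n ⇒ n = (δ/d)² = (2.169 / 0.69)² = 9.88.
Rounding up, n = 10.

n = 10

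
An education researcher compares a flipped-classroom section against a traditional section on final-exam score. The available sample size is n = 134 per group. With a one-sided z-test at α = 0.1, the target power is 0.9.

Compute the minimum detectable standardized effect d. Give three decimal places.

Required noncentrality: δ = z_{0.1} + z_{0.10} = 1.282 + 1.282 = 2.563.
δ = d·√(n/2) ⇒ d = δ/√(n/2) = 2.563/√(134/2) = 0.3131.

d ≈ 0.313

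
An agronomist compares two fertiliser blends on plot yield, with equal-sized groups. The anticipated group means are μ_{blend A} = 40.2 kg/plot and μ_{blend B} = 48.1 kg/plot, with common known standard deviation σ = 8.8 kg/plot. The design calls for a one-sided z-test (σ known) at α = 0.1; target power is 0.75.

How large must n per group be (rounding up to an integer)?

Standardized effect: d = |μ_{blend A} − μ_{blend B}| / σ = |40.2 − 48.1| / 8.8 = 0.8977
Set Φ(δ − 1.282) = 0.75; then δ − 1.282 = Φ⁻¹(0.75) = 0.674, giving δ = 1.956.
δ = d·√(n/2) ⇒ n = 2(δ/d)² = 2 × (1.956 / 0.8977)² = 9.50.
Round up to the next whole unit.

n = 10 per group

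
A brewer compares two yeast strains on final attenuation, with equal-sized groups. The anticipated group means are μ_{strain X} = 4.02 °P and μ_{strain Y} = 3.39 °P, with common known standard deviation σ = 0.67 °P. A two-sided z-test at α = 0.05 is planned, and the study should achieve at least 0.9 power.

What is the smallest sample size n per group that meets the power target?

Standardized effect: d = |μ_{strain X} − μ_{strain Y}| / σ = |4.02 − 3.39| / 0.67 = 0.9403
Set Φ(δ − 1.960) = 0.9; then δ − 1.960 = Φ⁻¹(0.9) = 1.282, giving δ = 3.242.
(For δ > 0 the lower-tail rejection region contributes negligibly to power, so the one-term inversion is standard.)
δ = d·√(n/2) ⇒ n = 2(δ/d)² = 2 × (3.242 / 0.9403)² = 23.77.
Round up to the next whole unit.

n = 24 per group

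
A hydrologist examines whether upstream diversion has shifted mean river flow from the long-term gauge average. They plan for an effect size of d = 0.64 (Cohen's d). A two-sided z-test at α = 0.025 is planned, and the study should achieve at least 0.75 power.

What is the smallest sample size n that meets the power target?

n = 21

For power 0.75 need Φ(δ − z_{0.0125}) = 0.75, so δ = z_{0.0125} + z_{0.25} = 2.241 + 0.674 = 2.916.
(For δ > 0 the lower-tail rejection region contributes negligibly to power, so the one-term inversion is standard.)
δ = d·√n ⇒ n = (δ/d)² = (2.916 / 0.64)² = 20.76.
Round up to the next whole unit.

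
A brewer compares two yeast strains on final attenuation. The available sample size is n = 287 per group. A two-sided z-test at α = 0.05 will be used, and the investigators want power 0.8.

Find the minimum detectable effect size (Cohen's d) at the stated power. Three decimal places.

Required noncentrality: δ = z_{0.025} + z_{0.20} = 1.960 + 0.842 = 2.802.
(Lower-tail contribution to power is negligible for δ > 0.)
δ = d·√(n/2) ⇒ d = δ/√(n/2) = 2.802/√(287/2) = 0.2339.

d ≈ 0.234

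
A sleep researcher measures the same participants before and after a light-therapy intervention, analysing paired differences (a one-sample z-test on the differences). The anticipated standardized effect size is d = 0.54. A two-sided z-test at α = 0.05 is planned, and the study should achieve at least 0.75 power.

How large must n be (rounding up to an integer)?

Set Φ(δ − 1.960) = 0.75; then δ − 1.960 = Φ⁻¹(0.75) = 0.674, giving δ = 2.634.
(Ignoring the negligible lower-tail rejection probability gives the usual closed-form inversion.)
δ = d·√n ⇒ n = (δ/d)² = (2.634 / 0.54)² = 23.80.
Rounding up, n = 24.

n = 24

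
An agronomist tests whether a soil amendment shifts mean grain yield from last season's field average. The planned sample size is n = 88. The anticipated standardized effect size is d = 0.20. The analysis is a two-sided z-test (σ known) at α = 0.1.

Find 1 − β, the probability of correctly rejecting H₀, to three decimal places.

Power ≈ 0.592

Noncentrality parameter: δ = d·√n = 0.20 × √88 = 1.8762
Two-sided α = 0.1 → critical value z_{0.05} = 1.645.
Power = Φ(δ − 1.645) + Φ(−δ − 1.645) = Φ(0.231) + Φ(-3.521) = 0.5915 + 0.0002 = 0.5917.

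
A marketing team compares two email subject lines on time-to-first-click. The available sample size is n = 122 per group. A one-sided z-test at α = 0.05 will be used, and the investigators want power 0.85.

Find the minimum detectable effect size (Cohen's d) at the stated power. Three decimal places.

d ≈ 0.343

Required noncentrality: δ = z_{0.05} + z_{0.15} = 1.645 + 1.036 = 2.681.
δ = d·√(n/2) ⇒ d = δ/√(n/2) = 2.681/√(122/2) = 0.3433.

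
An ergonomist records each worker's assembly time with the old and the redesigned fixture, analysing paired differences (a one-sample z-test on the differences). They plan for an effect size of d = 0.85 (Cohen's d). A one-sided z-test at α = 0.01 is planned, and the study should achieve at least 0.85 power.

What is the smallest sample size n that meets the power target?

n = 16

For power 0.85 need Φ(δ − z_{0.01}) = 0.85, so δ = z_{0.01} + z_{0.15} = 2.326 + 1.036 = 3.363.
δ = d·√n ⇒ n = (δ/d)² = (3.363 / 0.85)² = 15.65.
Rounding up, n = 16.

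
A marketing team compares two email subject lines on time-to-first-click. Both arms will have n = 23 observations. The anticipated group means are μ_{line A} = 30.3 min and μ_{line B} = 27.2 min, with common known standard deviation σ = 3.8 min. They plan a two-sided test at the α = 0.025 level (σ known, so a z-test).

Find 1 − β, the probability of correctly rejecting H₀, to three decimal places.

Standardized effect: d = |μ_{line A} − μ_{line B}| / σ = |30.3 − 27.2| / 3.8 = 0.8158
Noncentrality parameter: δ = d·√(n/2) = 0.8158 × √(23/2) = 2.7665
Critical value for a two-sided test at α = 0.025: z_{α/2} = 2.241.
Power = Φ(δ − 2.241) + Φ(−δ − 2.241) = Φ(0.525) + Φ(-5.008) = 0.7002 + 0.0000 = 0.7002.

Power ≈ 0.700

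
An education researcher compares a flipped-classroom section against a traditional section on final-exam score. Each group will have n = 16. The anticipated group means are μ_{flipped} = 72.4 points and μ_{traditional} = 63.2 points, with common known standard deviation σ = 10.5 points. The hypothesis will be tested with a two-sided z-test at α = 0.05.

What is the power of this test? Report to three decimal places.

Standardized effect: d = |μ_{flipped} − μ_{traditional}| / σ = |72.4 − 63.2| / 10.5 = 0.8762
Noncentrality parameter: δ = d·√(n/2) = 0.8762 × √(16/2) = 2.4782
Critical value for a two-sided test at α = 0.05: z_{α/2} = 1.960.
Power = Φ(δ − 1.960) + Φ(−δ − 1.960) = Φ(0.518) + Φ(-4.438) = 0.6979 + 0.0000 = 0.6979.

Power ≈ 0.698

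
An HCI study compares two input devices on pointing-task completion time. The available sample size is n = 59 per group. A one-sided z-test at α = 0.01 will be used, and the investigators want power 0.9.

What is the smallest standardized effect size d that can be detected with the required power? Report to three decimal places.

d ≈ 0.664

Required noncentrality: δ = z_{0.01} + z_{0.10} = 2.326 + 1.282 = 3.608.
δ = d·√(n/2) ⇒ d = δ/√(n/2) = 3.608/√(59/2) = 0.6643.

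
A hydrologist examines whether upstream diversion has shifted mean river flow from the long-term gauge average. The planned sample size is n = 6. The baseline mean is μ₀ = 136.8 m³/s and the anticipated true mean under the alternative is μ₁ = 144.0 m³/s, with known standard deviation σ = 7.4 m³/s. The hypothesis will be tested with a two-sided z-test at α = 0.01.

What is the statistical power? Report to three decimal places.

Standardized effect: d = |μ₁ − μ₀| / σ = |144.0 − 136.8| / 7.4 = 0.9730
Noncentrality parameter: δ = d·√n = 0.9730 × √6 = 2.3833
Two-sided α = 0.01 → critical value z_{0.005} = 2.576.
Power = Φ(δ − 2.576) + Φ(−δ − 2.576) = Φ(-0.193) + Φ(-4.959) = 0.4237 + 0.0000 = 0.4237.

Power ≈ 0.424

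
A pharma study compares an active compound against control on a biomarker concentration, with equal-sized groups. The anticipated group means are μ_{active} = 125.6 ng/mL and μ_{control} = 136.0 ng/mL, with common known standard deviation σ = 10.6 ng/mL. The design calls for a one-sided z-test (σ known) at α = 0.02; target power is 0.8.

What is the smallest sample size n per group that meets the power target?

Standardized effect: d = |μ_{active} − μ_{control}| / σ = |125.6 − 136.0| / 10.6 = 0.9811
Set Φ(δ − 2.054) = 0.8; then δ − 2.054 = Φ⁻¹(0.8) = 0.842, giving δ = 2.895.
δ = d·√(n/2) ⇒ n = 2(δ/d)² = 2 × (2.895 / 0.9811)² = 17.42.
Rounding up, n = 18 per group.

n = 18 per group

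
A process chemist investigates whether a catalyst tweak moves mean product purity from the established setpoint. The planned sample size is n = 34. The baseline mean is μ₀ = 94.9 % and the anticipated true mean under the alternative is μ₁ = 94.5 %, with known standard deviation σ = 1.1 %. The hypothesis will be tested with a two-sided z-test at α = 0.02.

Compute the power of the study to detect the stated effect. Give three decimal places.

Standardized effect: d = |μ₁ − μ₀| / σ = |94.5 − 94.9| / 1.1 = 0.3636
Noncentrality parameter: δ = d·√n = 0.3636 × √34 = 2.1203
Critical value for a two-sided test at α = 0.02: z_{α/2} = 2.326.
Power = Φ(δ − 2.326) + Φ(−δ − 2.326) = Φ(-0.206) + Φ(-4.447) = 0.4184 + 0.0000 = 0.4184.

Power ≈ 0.418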